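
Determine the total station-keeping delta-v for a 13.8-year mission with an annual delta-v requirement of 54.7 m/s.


dV = rate * years = 54.7 * 13.8
dV = 754.8600 m/s

754.8600 m/s


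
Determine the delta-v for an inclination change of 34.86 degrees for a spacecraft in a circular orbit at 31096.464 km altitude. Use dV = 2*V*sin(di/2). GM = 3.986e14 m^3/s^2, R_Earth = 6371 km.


r = 37467.4640 km = 3.7467464e+07 m
V = sqrt(mu/r) = 3261.6811 m/s
di = 34.86 deg = 0.6084218 rad
dV = 2*V*sin(di/2) = 2*3261.6811*sin(0.3042109)
dV = 1954.0105 m/s = 1.9540 km/s

1.9540 km/s


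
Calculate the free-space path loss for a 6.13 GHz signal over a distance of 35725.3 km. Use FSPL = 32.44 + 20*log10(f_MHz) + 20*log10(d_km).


f = 6.13 GHz = 6130.0000 MHz
d = 35725.3 km
FSPL = 32.44 + 20*log10(6130.0000) + 20*log10(35725.3)
FSPL = 32.44 + 75.7492 + 91.0595
FSPL = 199.2487 dB

199.2487 dB


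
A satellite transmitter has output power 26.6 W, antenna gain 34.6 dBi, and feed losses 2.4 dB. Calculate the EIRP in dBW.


Pt = 26.6 W = 14.2488 dBW
EIRP = Pt_dBW + Gt - losses = 14.2488 + 34.6 - 2.4 = 46.4488 dBW

46.4488 dBW


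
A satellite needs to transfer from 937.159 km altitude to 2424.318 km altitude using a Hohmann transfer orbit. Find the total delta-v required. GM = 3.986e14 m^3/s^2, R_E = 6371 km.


r1 = 7308.1590 km = 7.308159e+06 m
r2 = 8795.3180 km = 8.795318e+06 m
dv1 = sqrt(mu/r1)*(sqrt(2*r2/(r1+r2)) - 1) = 333.4848 m/s
dv2 = sqrt(mu/r2)*(1 - sqrt(2*r1/(r1+r2))) = 318.3784 m/s
total dv = |dv1| + |dv2| = 333.4848 + 318.3784 = 651.8632 m/s = 0.6518632 km/s

0.6519 km/s


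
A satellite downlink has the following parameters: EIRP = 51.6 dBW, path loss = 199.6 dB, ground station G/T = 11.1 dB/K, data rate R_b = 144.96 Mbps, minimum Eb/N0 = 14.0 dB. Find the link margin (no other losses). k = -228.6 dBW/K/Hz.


C/N0 = EIRP - FSPL + G/T - k = 51.6 - 199.6 + 11.1 - (-228.6)
C/N0 = 91.7000 dB-Hz
R_b = 144.96 Mbps = 1.4496e+08 bps -> 10*log10(R_b) = 81.6125 dB-Hz
Eb/N0 = C/N0 - 10*log10(R_b) = 91.7000 - 81.6125 = 10.0875 dB
Margin = Eb/N0 - Eb/N0_req = 10.0875 - 14.0 = -3.9125 dB (negative margin: link does not close)

-3.9125 dB


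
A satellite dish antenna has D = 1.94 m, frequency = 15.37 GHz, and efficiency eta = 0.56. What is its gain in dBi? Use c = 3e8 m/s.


lambda = c/f = 3e8 / 1.537e+10 = 0.01951854 m
G = eta*(pi*D/lambda)^2 = 0.56*(pi*1.94/0.01951854)^2
G = 54600.4796 (linear)
G = 10*log10(54600.4796) = 47.3720 dBi

47.3720 dBi


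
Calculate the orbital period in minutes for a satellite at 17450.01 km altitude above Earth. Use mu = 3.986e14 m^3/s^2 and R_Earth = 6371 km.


r = 23821.0100 km = 2.382101e+07 m
T = 2*pi*sqrt(r^3/mu) = 2*pi*sqrt(1.3517006e+22 / 3.986e14)
T = 36589.0790 s = 609.8180 min

609.8180 minutes


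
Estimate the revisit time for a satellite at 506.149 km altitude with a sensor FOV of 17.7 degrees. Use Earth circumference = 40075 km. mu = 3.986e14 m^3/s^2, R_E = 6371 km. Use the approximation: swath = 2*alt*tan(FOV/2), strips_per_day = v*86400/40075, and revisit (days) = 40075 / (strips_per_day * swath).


swath = 2*506.149*tan(0.1544616) = 157.6167 km
v = sqrt(mu/r) = 7613.1508 m/s = 7.6132 km/s
strips/day = v*86400/40075 = 7.6132*86400/40075 = 16.4136
coverage/day = strips * swath = 16.4136 * 157.6167 = 2587.0622 km
revisit = 40075 / 2587.0622 = 15.4905 days

15.4905 days


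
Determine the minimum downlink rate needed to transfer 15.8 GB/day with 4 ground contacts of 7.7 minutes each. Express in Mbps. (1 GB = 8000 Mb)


total contact time = 4 * 7.7 * 60 = 1848.0000 s
data = 15.8 GB = 126400.0000 Mb
rate = 126400.0000 / 1848.0000 = 68.3983 Mbps

68.3983 Mbps


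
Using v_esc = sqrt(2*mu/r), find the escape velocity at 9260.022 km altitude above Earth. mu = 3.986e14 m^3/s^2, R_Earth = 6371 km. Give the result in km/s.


r = 6371.0 + 9260.022 = 15631.0220 km = 1.5631022e+07 m
v_esc = sqrt(2*mu/r) = sqrt(2*3.986e14 / 1.5631022e+07)
v_esc = 7141.5085 m/s = 7.1415 km/s

7.1415 km/s


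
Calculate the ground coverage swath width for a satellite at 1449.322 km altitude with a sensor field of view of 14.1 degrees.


FOV = 14.1 deg = 0.2460914 rad
swath = 2 * alt * tan(FOV/2) = 2 * 1449.322 * tan(0.1230457)
swath = 2 * 1449.322 * 0.1236705
swath = 358.4767 km

358.4767 km


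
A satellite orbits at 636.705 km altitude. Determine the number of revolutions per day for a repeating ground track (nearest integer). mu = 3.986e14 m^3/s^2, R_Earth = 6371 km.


r = 7.007705e+06 m
T = 2*pi*sqrt(r^3/mu) = 5838.1458 s = 97.3024 min
revs/day = 1440 / 97.3024 = 14.7992
Rounded: 15 revolutions per day

15 revolutions per day


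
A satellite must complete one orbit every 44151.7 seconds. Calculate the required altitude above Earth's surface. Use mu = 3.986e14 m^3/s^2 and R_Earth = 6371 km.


T = 44151.7 s
r = (mu*T^2/(4*pi^2))^(1/3) = (3.986e14 * 44151.7^2 / (4*pi^2))^(1/3)
r = 2.6999609e+07 m = 26999.6089 km
alt = r - R_E = 26999.6089 - 6371 = 20628.6089 km

20628.6089 km


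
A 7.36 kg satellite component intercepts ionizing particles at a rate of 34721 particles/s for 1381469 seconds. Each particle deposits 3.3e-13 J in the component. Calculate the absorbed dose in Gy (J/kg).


Total energy deposited = rate * time * E_per
  = 34721 * 1381469 * 3.3e-13 = 0.01582878 J
Dose = E_total / mass = 0.01582878 / 7.36
Dose = 0.002150649 Gy

0.0022 Gy


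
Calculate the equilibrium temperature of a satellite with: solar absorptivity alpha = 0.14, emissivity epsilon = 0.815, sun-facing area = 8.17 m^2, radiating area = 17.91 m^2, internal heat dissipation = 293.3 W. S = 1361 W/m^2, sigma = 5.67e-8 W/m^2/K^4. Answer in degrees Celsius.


Numerator = alpha*S*A_sun + Q_int = 0.14*1361*8.17 + 293.3 = 1850.0118 W
Denominator = eps*sigma*A_rad = 0.815*5.67e-8*17.91 = 8.2763005e-07 W/K^4
T^4 = 2.2353125e+09 K^4
T = 217.4376 K = -55.7124 C

-55.7124 degrees Celsius


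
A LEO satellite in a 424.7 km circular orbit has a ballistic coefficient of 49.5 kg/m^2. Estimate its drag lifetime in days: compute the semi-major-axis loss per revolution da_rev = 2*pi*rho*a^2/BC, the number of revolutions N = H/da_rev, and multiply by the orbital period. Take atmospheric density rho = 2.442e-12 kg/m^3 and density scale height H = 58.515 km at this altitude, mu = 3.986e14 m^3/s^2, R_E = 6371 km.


a = R_E + alt = 6795.7000 km = 6.7957e+06 m
da_rev = 2*pi*rho*a^2/BC = 2*pi*2.442e-12*(6.7957e+06)^2/49.5 = 14.314913 m per revolution
N = H/da_rev = 58515.0000 m / 14.314913 m = 4087.6950 revolutions
P = 2*pi*sqrt(a^3/mu) = 5575.2265 s
lifetime = N*P = 4087.6950 * 5575.2265 = 2.2789826e+07 s = 263.7711 days

263.7711 days


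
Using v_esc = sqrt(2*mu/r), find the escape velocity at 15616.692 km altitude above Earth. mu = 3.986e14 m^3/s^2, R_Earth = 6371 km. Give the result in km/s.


r = 6371.0 + 15616.692 = 21987.6920 km = 2.1987692e+07 m
v_esc = sqrt(2*mu/r) = sqrt(2*3.986e14 / 2.1987692e+07)
v_esc = 6021.3493 m/s = 6.0213 km/s

6.0213 km/s


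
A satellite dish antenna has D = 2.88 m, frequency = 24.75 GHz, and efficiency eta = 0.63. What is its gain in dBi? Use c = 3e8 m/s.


lambda = c/f = 3e8 / 2.475e+10 = 0.01212121 m
G = eta*(pi*D/lambda)^2 = 0.63*(pi*2.88/0.01212121)^2
G = 351021.0552 (linear)
G = 10*log10(351021.0552) = 55.4533 dBi

55.4533 dBi


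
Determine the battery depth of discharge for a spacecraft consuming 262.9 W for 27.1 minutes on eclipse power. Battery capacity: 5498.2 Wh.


E_used = P * t / 60 = 262.9 * 27.1 / 60 = 118.7432 Wh
DOD = E_used / E_total * 100 = 118.7432 / 5498.2 * 100
DOD = 2.1597 %

2.1597 %


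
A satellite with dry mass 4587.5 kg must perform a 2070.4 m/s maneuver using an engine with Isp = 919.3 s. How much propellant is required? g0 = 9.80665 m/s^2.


ve = Isp * g0 = 919.3 * 9.80665 = 9015.253345 m/s
mass ratio = exp(dv/ve) = exp(2070.4/9015.253345) = 1.25816615
m_prop = m_dry * (mr - 1) = 4587.5 * (1.25816615 - 1)
m_prop = 1184.3372 kg

1184.3372 kg


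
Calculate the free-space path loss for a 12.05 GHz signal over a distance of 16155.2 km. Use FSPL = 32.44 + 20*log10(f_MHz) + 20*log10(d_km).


f = 12.05 GHz = 12050.0000 MHz
d = 16155.2 km
FSPL = 32.44 + 20*log10(12050.0000) + 20*log10(16155.2)
FSPL = 32.44 + 81.6197 + 84.1662
FSPL = 198.2260 dB

198.2260 dB


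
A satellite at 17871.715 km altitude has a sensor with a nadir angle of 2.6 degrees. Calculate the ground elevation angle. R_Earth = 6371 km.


r = R_E + alt = 24242.7150 km
Law of sines in the satellite / Earth-center / ground-point triangle:
  sin(nadir)/R_E = sin(90 + el)/r  =>  cos(el) = (r/R_E)*sin(nadir)
cos(el) = (24242.7150 / 6371.0000) * sin(2.6 deg) = 0.1726137
el = arccos(0.1726137) = 80.0602 deg
(Earth-central angle = 90 - nadir - el = 7.3398 deg)

80.0602 degrees


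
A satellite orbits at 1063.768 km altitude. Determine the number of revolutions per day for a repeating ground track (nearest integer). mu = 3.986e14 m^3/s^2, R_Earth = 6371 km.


r = 7.434768e+06 m
T = 2*pi*sqrt(r^3/mu) = 6379.8777 s = 106.3313 min
revs/day = 1440 / 106.3313 = 13.5426
Rounded: 14 revolutions per day

14 revolutions per day


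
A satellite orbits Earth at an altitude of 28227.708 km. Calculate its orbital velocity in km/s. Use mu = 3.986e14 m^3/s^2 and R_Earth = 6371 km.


r = R_E + alt = 6371.0 + 28227.708 = 34598.7080 km = 3.4598708e+07 m
v = sqrt(mu/r) = sqrt(3.986e14 / 3.4598708e+07) = 3394.2100 m/s = 3.3942 km/s

3.3942 km/s


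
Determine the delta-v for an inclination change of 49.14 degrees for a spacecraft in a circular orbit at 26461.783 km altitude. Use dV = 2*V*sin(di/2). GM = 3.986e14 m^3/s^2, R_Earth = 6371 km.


r = 32832.7830 km = 3.2832783e+07 m
V = sqrt(mu/r) = 3484.2940 m/s
di = 49.14 deg = 0.8576548 rad
dV = 2*V*sin(di/2) = 2*3484.2940*sin(0.4288274)
dV = 2897.5714 m/s = 2.8976 km/s

2.8976 km/s


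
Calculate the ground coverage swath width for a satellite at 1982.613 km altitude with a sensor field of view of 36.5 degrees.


FOV = 36.5 deg = 0.6370452 rad
swath = 2 * alt * tan(FOV/2) = 2 * 1982.613 * tan(0.3185226)
swath = 2 * 1982.613 * 0.3297505
swath = 1307.5354 km

1307.5354 km


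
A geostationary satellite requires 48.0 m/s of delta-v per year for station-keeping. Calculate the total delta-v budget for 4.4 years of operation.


dV = rate * years = 48.0 * 4.4
dV = 211.2000 m/s

211.2000 m/s


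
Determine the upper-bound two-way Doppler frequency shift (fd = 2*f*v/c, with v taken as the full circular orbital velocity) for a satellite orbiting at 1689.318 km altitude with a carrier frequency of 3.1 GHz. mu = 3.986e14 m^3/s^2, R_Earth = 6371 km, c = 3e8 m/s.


r = 8.060318e+06 m
v = sqrt(mu/r) = 7032.2218 m/s (worst-case radial velocity)
f = 3.1 GHz = 3.1e+09 Hz
fd = 2*f*v/c = 2*3.1e+09*7032.2218/3.0e+08
fd = 145332.5835 Hz

145332.5835 Hz


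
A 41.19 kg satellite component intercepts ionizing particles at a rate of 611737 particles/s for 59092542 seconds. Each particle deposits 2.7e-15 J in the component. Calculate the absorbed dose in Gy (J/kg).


Total energy deposited = rate * time * E_per
  = 611737 * 59092542 * 2.7e-15 = 0.09760255 J
Dose = E_total / mass = 0.09760255 / 41.19
Dose = 0.002369569 Gy

0.0024 Gy


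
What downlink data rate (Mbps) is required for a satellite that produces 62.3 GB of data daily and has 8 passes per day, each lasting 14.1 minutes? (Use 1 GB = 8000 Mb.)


total contact time = 8 * 14.1 * 60 = 6768.0000 s
data = 62.3 GB = 498400.0000 Mb
rate = 498400.0000 / 6768.0000 = 73.6407 Mbps

73.6407 Mbps


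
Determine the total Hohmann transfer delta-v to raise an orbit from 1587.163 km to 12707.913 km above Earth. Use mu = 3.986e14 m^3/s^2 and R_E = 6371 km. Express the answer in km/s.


r1 = 7958.1630 km = 7.958163e+06 m
r2 = 19078.9130 km = 1.9078913e+07 m
dv1 = sqrt(mu/r1)*(sqrt(2*r2/(r1+r2)) - 1) = 1330.4290 m/s
dv2 = sqrt(mu/r2)*(1 - sqrt(2*r1/(r1+r2))) = 1063.8152 m/s
total dv = |dv1| + |dv2| = 1330.4290 + 1063.8152 = 2394.2442 m/s = 2.3942 km/s

2.3942 km/s


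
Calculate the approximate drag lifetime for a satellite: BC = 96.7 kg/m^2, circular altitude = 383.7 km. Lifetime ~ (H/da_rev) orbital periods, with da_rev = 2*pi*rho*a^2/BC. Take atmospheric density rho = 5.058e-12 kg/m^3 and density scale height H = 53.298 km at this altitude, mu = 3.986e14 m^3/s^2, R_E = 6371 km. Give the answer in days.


a = R_E + alt = 6754.7000 km = 6.7547e+06 m
da_rev = 2*pi*rho*a^2/BC = 2*pi*5.058e-12*(6.7547e+06)^2/96.7 = 14.994927 m per revolution
N = H/da_rev = 53298.0000 m / 14.994927 m = 3554.4021 revolutions
P = 2*pi*sqrt(a^3/mu) = 5524.8478 s
lifetime = N*P = 3554.4021 * 5524.8478 = 1.9637531e+07 s = 227.2862 days

227.2862 days


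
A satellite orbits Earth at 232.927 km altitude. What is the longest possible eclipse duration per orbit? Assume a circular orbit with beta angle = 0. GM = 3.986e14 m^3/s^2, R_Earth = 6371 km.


r = 6603.9270 km
T = 89.0150 min
Eclipse fraction = arcsin(R_E/r)/pi = arcsin(6371.0000/6603.9270)/pi
= arcsin(0.964729)/pi = 0.4152072
Eclipse duration = 0.4152072 * 89.0150 = 36.9597 min

36.9597 minutes


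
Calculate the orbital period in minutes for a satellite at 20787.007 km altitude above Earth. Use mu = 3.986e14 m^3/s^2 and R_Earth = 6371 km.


r = 27158.0070 km = 2.7158007e+07 m
T = 2*pi*sqrt(r^3/mu) = 2*pi*sqrt(2.0030588e+22 / 3.986e14)
T = 44540.8053 s = 742.3468 min

742.3468 minutes


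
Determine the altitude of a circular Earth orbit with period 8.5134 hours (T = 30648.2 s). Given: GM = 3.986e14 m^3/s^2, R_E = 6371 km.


T = 30648.2 s
r = (mu*T^2/(4*pi^2))^(1/3) = (3.986e14 * 30648.2^2 / (4*pi^2))^(1/3)
r = 2.1167156e+07 m = 21167.1555 km
alt = r - R_E = 21167.1555 - 6371 = 14796.1555 km

14796.1555 km


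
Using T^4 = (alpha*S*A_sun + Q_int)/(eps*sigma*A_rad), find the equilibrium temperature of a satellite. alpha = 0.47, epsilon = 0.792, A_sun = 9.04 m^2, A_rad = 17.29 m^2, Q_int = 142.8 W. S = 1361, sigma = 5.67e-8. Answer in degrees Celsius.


Numerator = alpha*S*A_sun + Q_int = 0.47*1361*9.04 + 142.8 = 5925.4168 W
Denominator = eps*sigma*A_rad = 0.792*5.67e-8*17.29 = 7.7643166e-07 W/K^4
T^4 = 7.6316013e+09 K^4
T = 295.5656 K = 22.4156 C

22.4156 degrees Celsius


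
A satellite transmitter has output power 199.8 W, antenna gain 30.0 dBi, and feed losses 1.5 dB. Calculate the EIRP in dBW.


Pt = 199.8 W = 23.0060 dBW
EIRP = Pt_dBW + Gt - losses = 23.0060 + 30.0 - 1.5 = 51.5060 dBW

51.5060 dBW


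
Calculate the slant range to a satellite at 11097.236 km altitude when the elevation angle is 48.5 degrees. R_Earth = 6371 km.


h = 11097.236 km, el = 48.5 deg
d = -R_E*sin(el) + sqrt((R_E*sin(el))^2 + 2*R_E*h + h^2)
d = -6371.0000*sin(0.8464847) + sqrt((6371.0000*0.7489557)^2 + 2*6371.0000*11097.236 + 11097.236^2)
d = 12178.8534 km

12178.8534 km


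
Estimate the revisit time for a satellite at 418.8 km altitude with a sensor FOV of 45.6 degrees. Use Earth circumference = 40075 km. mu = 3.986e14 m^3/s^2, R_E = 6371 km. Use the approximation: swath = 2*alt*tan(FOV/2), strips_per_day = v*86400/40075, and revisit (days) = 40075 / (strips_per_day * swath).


swath = 2*418.8*tan(0.3979351) = 352.0946 km
v = sqrt(mu/r) = 7661.9649 m/s = 7.6620 km/s
strips/day = v*86400/40075 = 7.6620*86400/40075 = 16.5189
coverage/day = strips * swath = 16.5189 * 352.0946 = 5816.2057 km
revisit = 40075 / 5816.2057 = 6.8902 days

6.8902 days


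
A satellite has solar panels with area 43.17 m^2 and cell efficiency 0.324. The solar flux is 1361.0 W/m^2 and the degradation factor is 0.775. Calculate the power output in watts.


P = area * eta * S * degradation
P = 43.17 * 0.324 * 1361.0 * 0.775
P = 14753.2223 W

14753.2223 W


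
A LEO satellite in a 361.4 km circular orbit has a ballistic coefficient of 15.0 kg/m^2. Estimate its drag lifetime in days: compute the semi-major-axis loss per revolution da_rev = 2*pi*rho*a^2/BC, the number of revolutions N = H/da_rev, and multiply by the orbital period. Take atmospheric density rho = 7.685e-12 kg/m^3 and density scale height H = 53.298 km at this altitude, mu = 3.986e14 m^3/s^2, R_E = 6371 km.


a = R_E + alt = 6732.4000 km = 6.7324e+06 m
da_rev = 2*pi*rho*a^2/BC = 2*pi*7.685e-12*(6.7324e+06)^2/15.0 = 145.905715 m per revolution
N = H/da_rev = 53298.0000 m / 145.905715 m = 365.2907 revolutions
P = 2*pi*sqrt(a^3/mu) = 5497.5108 s
lifetime = N*P = 365.2907 * 5497.5108 = 2.0081895e+06 s = 23.2429 days

23.2429 days


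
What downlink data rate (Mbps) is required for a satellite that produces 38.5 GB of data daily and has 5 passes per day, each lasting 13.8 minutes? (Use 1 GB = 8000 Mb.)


total contact time = 5 * 13.8 * 60 = 4140.0000 s
data = 38.5 GB = 308000.0000 Mb
rate = 308000.0000 / 4140.0000 = 74.3961 Mbps

74.3961 Mbps


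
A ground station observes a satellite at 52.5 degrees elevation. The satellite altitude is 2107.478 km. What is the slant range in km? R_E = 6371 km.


h = 2107.478 km, el = 52.5 deg
d = -R_E*sin(el) + sqrt((R_E*sin(el))^2 + 2*R_E*h + h^2)
d = -6371.0000*sin(0.9162979) + sqrt((6371.0000*0.7933533)^2 + 2*6371.0000*2107.478 + 2107.478^2)
d = 2484.9394 km

2484.9394 km


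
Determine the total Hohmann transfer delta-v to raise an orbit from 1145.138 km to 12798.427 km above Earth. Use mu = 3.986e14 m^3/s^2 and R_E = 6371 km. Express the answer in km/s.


r1 = 7516.1380 km = 7.516138e+06 m
r2 = 19169.4270 km = 1.9169427e+07 m
dv1 = sqrt(mu/r1)*(sqrt(2*r2/(r1+r2)) - 1) = 1446.4163 m/s
dv2 = sqrt(mu/r2)*(1 - sqrt(2*r1/(r1+r2))) = 1137.5330 m/s
total dv = |dv1| + |dv2| = 1446.4163 + 1137.5330 = 2583.9493 m/s = 2.5839 km/s

2.5839 km/s


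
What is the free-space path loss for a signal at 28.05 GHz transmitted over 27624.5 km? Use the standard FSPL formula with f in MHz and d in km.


f = 28.05 GHz = 28050.0000 MHz
d = 27624.5 km
FSPL = 32.44 + 20*log10(28050.0000) + 20*log10(27624.5)
FSPL = 32.44 + 88.9587 + 88.8259
FSPL = 210.2245 dB

210.2245 dB


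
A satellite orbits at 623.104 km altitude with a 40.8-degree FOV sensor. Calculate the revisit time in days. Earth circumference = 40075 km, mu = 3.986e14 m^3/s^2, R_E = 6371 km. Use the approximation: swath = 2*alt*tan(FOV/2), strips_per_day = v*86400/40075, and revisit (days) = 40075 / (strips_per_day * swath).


swath = 2*623.104*tan(0.3560472) = 463.4606 km
v = sqrt(mu/r) = 7549.2291 m/s = 7.5492 km/s
strips/day = v*86400/40075 = 7.5492*86400/40075 = 16.2758
coverage/day = strips * swath = 16.2758 * 463.4606 = 7543.2002 km
revisit = 40075 / 7543.2002 = 5.3127 days

5.3127 days


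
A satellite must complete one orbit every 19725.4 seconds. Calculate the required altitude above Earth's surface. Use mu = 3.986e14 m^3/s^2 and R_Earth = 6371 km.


T = 19725.4 s
r = (mu*T^2/(4*pi^2))^(1/3) = (3.986e14 * 19725.4^2 / (4*pi^2))^(1/3)
r = 1.5778888e+07 m = 15778.8882 km
alt = r - R_E = 15778.8882 - 6371 = 9407.8882 km

9407.8882 km


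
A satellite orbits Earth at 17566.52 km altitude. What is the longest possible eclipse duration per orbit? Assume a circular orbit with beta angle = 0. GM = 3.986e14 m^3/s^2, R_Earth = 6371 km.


r = 23937.5200 km
T = 614.2974 min
Eclipse fraction = arcsin(R_E/r)/pi = arcsin(6371.0000/23937.5200)/pi
= arcsin(0.2661512)/pi = 0.08575205
Eclipse duration = 0.08575205 * 614.2974 = 52.6773 min

52.6773 minutes


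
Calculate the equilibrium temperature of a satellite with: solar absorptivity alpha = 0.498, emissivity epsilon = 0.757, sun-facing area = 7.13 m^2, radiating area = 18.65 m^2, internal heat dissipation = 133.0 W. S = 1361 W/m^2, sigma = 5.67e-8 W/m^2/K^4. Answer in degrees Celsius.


Numerator = alpha*S*A_sun + Q_int = 0.498*1361*7.13 + 133.0 = 4965.5571 W
Denominator = eps*sigma*A_rad = 0.757*5.67e-8*18.65 = 8.0049343e-07 W/K^4
T^4 = 6.2031204e+09 K^4
T = 280.6419 K = 7.4919 C

7.4919 degrees Celsius


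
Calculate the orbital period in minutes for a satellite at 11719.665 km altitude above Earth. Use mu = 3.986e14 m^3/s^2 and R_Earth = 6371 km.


r = 18090.6650 km = 1.8090665e+07 m
T = 2*pi*sqrt(r^3/mu) = 2*pi*sqrt(5.920571e+21 / 3.986e14)
T = 24215.4765 s = 403.5913 min

403.5913 minutes


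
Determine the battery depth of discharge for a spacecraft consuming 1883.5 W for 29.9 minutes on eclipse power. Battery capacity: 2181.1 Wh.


E_used = P * t / 60 = 1883.5 * 29.9 / 60 = 938.6108 Wh
DOD = E_used / E_total * 100 = 938.6108 / 2181.1 * 100
DOD = 43.0338 %

43.0338 %


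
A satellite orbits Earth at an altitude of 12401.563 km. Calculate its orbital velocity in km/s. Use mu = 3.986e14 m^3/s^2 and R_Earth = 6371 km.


r = R_E + alt = 6371.0 + 12401.563 = 18772.5630 km = 1.8772563e+07 m
v = sqrt(mu/r) = sqrt(3.986e14 / 1.8772563e+07) = 4607.9405 m/s = 4.6079 km/s

4.6079 km/s


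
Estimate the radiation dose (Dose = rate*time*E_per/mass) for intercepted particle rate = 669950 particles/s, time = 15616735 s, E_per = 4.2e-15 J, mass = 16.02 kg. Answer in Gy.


Total energy deposited = rate * time * E_per
  = 669950 * 15616735 * 4.2e-15 = 0.04394221 J
Dose = E_total / mass = 0.04394221 / 16.02
Dose = 0.00274296 Gy

0.0027 Gy


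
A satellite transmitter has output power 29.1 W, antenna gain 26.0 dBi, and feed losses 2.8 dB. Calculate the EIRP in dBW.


Pt = 29.1 W = 14.6389 dBW
EIRP = Pt_dBW + Gt - losses = 14.6389 + 26.0 - 2.8 = 37.8389 dBW

37.8389 dBW


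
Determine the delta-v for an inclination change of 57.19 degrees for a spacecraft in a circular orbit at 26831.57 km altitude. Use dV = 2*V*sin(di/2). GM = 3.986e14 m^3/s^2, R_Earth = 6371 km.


r = 33202.5700 km = 3.320257e+07 m
V = sqrt(mu/r) = 3464.8369 m/s
di = 57.19 deg = 0.9981538 rad
dV = 2*V*sin(di/2) = 2*3464.8369*sin(0.4990769)
dV = 3316.6475 m/s = 3.3166 km/s

3.3166 km/s


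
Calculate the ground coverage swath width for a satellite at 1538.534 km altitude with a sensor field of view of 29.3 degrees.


FOV = 29.3 deg = 0.5113815 rad
swath = 2 * alt * tan(FOV/2) = 2 * 1538.534 * tan(0.2556907)
swath = 2 * 1538.534 * 0.2614126
swath = 804.3843 km

804.3843 km


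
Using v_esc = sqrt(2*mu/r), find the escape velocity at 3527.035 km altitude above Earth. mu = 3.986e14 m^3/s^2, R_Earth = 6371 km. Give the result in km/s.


r = 6371.0 + 3527.035 = 9898.0350 km = 9.898035e+06 m
v_esc = sqrt(2*mu/r) = sqrt(2*3.986e14 / 9.898035e+06)
v_esc = 8974.4771 m/s = 8.9745 km/s

8.9745 km/s


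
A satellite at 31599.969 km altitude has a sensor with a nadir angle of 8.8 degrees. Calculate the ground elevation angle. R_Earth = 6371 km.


r = R_E + alt = 37970.9690 km
Law of sines in the satellite / Earth-center / ground-point triangle:
  sin(nadir)/R_E = sin(90 + el)/r  =>  cos(el) = (r/R_E)*sin(nadir)
cos(el) = (37970.9690 / 6371.0000) * sin(8.8 deg) = 0.911791
el = arccos(0.911791) = 24.2460 deg
(Earth-central angle = 90 - nadir - el = 56.9540 deg)

24.2460 degrees


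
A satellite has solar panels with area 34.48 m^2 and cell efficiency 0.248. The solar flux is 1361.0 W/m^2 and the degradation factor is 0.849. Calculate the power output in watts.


P = area * eta * S * degradation
P = 34.48 * 0.248 * 1361.0 * 0.849
P = 9880.6327 W

9880.6327 W


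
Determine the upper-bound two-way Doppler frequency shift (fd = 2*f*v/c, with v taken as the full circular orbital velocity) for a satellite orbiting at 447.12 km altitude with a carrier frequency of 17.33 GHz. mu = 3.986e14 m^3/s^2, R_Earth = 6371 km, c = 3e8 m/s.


r = 6.81812e+06 m
v = sqrt(mu/r) = 7646.0358 m/s (worst-case radial velocity)
f = 17.33 GHz = 1.733e+10 Hz
fd = 2*f*v/c = 2*1.733e+10*7646.0358/3.0e+08
fd = 883372.0023 Hz

883372.0023 Hz


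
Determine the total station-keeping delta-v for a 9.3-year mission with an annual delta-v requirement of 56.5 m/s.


dV = rate * years = 56.5 * 9.3
dV = 525.4500 m/s

525.4500 m/s


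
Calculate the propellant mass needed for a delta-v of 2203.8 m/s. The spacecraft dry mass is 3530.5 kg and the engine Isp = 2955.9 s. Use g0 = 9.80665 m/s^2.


ve = Isp * g0 = 2955.9 * 9.80665 = 28987.476735 m/s
mass ratio = exp(dv/ve) = exp(2203.8/28987.476735) = 1.07899056
m_prop = m_dry * (mr - 1) = 3530.5 * (1.07899056 - 1)
m_prop = 278.8762 kg

278.8762 kg


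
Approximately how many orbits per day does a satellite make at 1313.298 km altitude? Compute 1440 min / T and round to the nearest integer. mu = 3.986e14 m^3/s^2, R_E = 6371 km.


r = 7.684298e+06 m
T = 2*pi*sqrt(r^3/mu) = 6703.7455 s = 111.7291 min
revs/day = 1440 / 111.7291 = 12.8883
Rounded: 13 revolutions per day

13 revolutions per day


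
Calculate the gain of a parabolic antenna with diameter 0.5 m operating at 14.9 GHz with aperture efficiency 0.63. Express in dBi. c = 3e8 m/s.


lambda = c/f = 3e8 / 1.49e+10 = 0.02013423 m
G = eta*(pi*D/lambda)^2 = 0.63*(pi*0.5/0.02013423)^2
G = 3834.5140 (linear)
G = 10*log10(3834.5140) = 35.8371 dBi

35.8371 dBi


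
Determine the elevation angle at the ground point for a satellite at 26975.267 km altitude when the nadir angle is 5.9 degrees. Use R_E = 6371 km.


r = R_E + alt = 33346.2670 km
Law of sines in the satellite / Earth-center / ground-point triangle:
  sin(nadir)/R_E = sin(90 + el)/r  =>  cos(el) = (r/R_E)*sin(nadir)
cos(el) = (33346.2670 / 6371.0000) * sin(5.9 deg) = 0.5380234
el = arccos(0.5380234) = 57.4508 deg
(Earth-central angle = 90 - nadir - el = 26.6492 deg)

57.4508 degrees


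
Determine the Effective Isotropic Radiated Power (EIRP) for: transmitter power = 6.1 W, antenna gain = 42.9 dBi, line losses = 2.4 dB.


Pt = 6.1 W = 7.8533 dBW
EIRP = Pt_dBW + Gt - losses = 7.8533 + 42.9 - 2.4 = 48.3533 dBW

48.3533 dBW


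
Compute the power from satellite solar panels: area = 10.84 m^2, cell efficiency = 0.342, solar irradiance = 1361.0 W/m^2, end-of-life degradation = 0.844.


P = area * eta * S * degradation
P = 10.84 * 0.342 * 1361.0 * 0.844
P = 4258.4932 W

4258.4932 W


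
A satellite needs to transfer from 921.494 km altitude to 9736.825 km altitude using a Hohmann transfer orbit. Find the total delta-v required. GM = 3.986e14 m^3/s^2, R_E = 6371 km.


r1 = 7292.4940 km = 7.292494e+06 m
r2 = 16107.8250 km = 1.6107825e+07 m
dv1 = sqrt(mu/r1)*(sqrt(2*r2/(r1+r2)) - 1) = 1281.5055 m/s
dv2 = sqrt(mu/r2)*(1 - sqrt(2*r1/(r1+r2))) = 1047.2244 m/s
total dv = |dv1| + |dv2| = 1281.5055 + 1047.2244 = 2328.7299 m/s = 2.3287 km/s

2.3287 km/s


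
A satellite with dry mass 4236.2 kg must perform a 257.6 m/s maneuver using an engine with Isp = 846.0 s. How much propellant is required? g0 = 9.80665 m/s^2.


ve = Isp * g0 = 846.0 * 9.80665 = 8296.425900 m/s
mass ratio = exp(dv/ve) = exp(257.6/8296.425900) = 1.03153658
m_prop = m_dry * (mr - 1) = 4236.2 * (1.03153658 - 1)
m_prop = 133.5953 kg

133.5953 kg


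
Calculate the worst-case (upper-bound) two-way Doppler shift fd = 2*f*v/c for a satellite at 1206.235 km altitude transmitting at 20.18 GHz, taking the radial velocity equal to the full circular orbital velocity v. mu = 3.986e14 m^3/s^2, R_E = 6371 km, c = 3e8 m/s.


r = 7.577235e+06 m
v = sqrt(mu/r) = 7252.9264 m/s (worst-case radial velocity)
f = 20.18 GHz = 2.018e+10 Hz
fd = 2*f*v/c = 2*2.018e+10*7252.9264/3.0e+08
fd = 975760.3615 Hz

975760.3615 Hz


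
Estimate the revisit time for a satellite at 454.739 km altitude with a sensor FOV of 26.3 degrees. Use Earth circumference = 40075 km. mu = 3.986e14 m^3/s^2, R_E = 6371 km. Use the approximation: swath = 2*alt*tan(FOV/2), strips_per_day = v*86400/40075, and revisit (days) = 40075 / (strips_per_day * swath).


swath = 2*454.739*tan(0.2295108) = 212.4790 km
v = sqrt(mu/r) = 7641.7673 m/s = 7.6418 km/s
strips/day = v*86400/40075 = 7.6418*86400/40075 = 16.4753
coverage/day = strips * swath = 16.4753 * 212.4790 = 3500.6605 km
revisit = 40075 / 3500.6605 = 11.4478 days

11.4478 days


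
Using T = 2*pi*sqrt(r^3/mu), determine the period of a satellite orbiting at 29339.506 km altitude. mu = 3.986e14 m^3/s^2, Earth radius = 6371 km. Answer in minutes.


r = 35710.5060 km = 3.5710506e+07 m
T = 2*pi*sqrt(r^3/mu) = 2*pi*sqrt(4.5539474e+22 / 3.986e14)
T = 67159.1556 s = 1119.3193 min

1119.3193 minutes


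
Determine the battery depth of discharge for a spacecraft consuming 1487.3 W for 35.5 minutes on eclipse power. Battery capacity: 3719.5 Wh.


E_used = P * t / 60 = 1487.3 * 35.5 / 60 = 879.9858 Wh
DOD = E_used / E_total * 100 = 879.9858 / 3719.5 * 100
DOD = 23.6587 %

23.6587 %


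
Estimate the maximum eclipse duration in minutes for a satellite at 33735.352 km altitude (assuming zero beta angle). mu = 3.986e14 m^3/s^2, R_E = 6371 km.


r = 40106.3520 km
T = 1332.2315 min
Eclipse fraction = arcsin(R_E/r)/pi = arcsin(6371.0000/40106.3520)/pi
= arcsin(0.1588526)/pi = 0.05077948
Eclipse duration = 0.05077948 * 1332.2315 = 67.6500 min

67.6500 minutes


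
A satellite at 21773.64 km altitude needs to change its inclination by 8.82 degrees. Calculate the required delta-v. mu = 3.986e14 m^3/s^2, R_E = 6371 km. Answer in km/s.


r = 28144.6400 km = 2.814464e+07 m
V = sqrt(mu/r) = 3763.3170 m/s
di = 8.82 deg = 0.153938 rad
dV = 2*V*sin(di/2) = 2*3763.3170*sin(0.07696902)
dV = 578.7458 m/s = 0.5787458 km/s

0.5787 km/s


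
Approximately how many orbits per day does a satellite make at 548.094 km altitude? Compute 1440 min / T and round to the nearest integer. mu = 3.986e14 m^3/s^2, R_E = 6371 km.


r = 6.919094e+06 m
T = 2*pi*sqrt(r^3/mu) = 5727.7634 s = 95.4627 min
revs/day = 1440 / 95.4627 = 15.0844
Rounded: 15 revolutions per day

15 revolutions per day


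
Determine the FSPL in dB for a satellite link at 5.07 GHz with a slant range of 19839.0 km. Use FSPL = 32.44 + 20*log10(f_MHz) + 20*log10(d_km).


f = 5.07 GHz = 5070.0000 MHz
d = 19839.0 km
FSPL = 32.44 + 20*log10(5070.0000) + 20*log10(19839.0)
FSPL = 32.44 + 74.1002 + 85.9504
FSPL = 192.4906 dB

192.4906 dB


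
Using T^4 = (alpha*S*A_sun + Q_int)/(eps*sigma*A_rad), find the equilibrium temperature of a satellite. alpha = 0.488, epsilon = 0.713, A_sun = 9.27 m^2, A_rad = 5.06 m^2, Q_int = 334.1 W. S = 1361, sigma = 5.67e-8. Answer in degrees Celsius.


Numerator = alpha*S*A_sun + Q_int = 0.488*1361*9.27 + 334.1 = 6490.9374 W
Denominator = eps*sigma*A_rad = 0.713*5.67e-8*5.06 = 2.0456113e-07 W/K^4
T^4 = 3.173104e+10 K^4
T = 422.0570 K = 148.9070 C

148.9070 degrees Celsius


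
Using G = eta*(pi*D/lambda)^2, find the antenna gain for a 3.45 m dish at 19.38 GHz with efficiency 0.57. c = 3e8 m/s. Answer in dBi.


lambda = c/f = 3e8 / 1.938e+10 = 0.01547988 m
G = eta*(pi*D/lambda)^2 = 0.57*(pi*3.45/0.01547988)^2
G = 279433.0861 (linear)
G = 10*log10(279433.0861) = 54.4628 dBi

54.4628 dBi


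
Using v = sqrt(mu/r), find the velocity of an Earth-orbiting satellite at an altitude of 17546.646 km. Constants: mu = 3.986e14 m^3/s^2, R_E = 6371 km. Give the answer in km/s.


r = R_E + alt = 6371.0 + 17546.646 = 23917.6460 km = 2.3917646e+07 m
v = sqrt(mu/r) = sqrt(3.986e14 / 2.3917646e+07) = 4082.3424 m/s = 4.0823 km/s

4.0823 km/s


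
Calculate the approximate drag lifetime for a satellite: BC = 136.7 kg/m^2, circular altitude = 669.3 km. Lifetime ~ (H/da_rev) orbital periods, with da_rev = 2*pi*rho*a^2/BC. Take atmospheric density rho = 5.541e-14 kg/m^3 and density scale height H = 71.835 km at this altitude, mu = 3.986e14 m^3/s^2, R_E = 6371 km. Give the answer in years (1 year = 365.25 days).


a = R_E + alt = 7040.3000 km = 7.0403e+06 m
da_rev = 2*pi*rho*a^2/BC = 2*pi*5.541e-14*(7.0403e+06)^2/136.7 = 0.126235596 m per revolution
N = H/da_rev = 71835.0000 m / 0.126235596 m = 569055.0227 revolutions
P = 2*pi*sqrt(a^3/mu) = 5878.9257 s
lifetime = N*P = 569055.0227 * 5878.9257 = 3.3454322e+09 s = 38720.2799 days
years = 38720.2799 / 365.25 = 106.0103 years

106.0103 years


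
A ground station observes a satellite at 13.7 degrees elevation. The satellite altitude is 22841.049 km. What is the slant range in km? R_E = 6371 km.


h = 22841.049 km, el = 13.7 deg
d = -R_E*sin(el) + sqrt((R_E*sin(el))^2 + 2*R_E*h + h^2)
d = -6371.0000*sin(0.2391101) + sqrt((6371.0000*0.2368381)^2 + 2*6371.0000*22841.049 + 22841.049^2)
d = 27039.8508 km

27039.8508 km


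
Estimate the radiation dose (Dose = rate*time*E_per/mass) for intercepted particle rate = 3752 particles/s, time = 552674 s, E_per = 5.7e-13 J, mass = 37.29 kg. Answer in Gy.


Total energy deposited = rate * time * E_per
  = 3752 * 552674 * 5.7e-13 = 0.001181971 J
Dose = E_total / mass = 0.001181971 / 37.29
Dose = 3.1696721e-05 Gy

3.1697e-05 Gy


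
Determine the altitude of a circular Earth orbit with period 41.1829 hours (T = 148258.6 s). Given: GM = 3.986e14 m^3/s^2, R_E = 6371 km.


T = 148258.6 s
r = (mu*T^2/(4*pi^2))^(1/3) = (3.986e14 * 148258.6^2 / (4*pi^2))^(1/3)
r = 6.0544187e+07 m = 60544.1866 km
alt = r - R_E = 60544.1866 - 6371 = 54173.1866 km

54173.1866 km


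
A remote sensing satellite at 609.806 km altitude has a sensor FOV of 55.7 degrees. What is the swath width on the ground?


FOV = 55.7 deg = 0.9721484 rad
swath = 2 * alt * tan(FOV/2) = 2 * 609.806 * tan(0.4860742)
swath = 2 * 609.806 * 0.528356
swath = 644.3893 km

644.3893 km


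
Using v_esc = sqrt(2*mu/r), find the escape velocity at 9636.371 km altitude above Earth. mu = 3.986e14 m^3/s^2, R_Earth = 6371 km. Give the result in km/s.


r = 6371.0 + 9636.371 = 16007.3710 km = 1.6007371e+07 m
v_esc = sqrt(2*mu/r) = sqrt(2*3.986e14 / 1.6007371e+07)
v_esc = 7057.0572 m/s = 7.0571 km/s

7.0571 km/s


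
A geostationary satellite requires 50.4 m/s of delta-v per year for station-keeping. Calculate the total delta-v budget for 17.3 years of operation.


dV = rate * years = 50.4 * 17.3
dV = 871.9200 m/s

871.9200 m/s


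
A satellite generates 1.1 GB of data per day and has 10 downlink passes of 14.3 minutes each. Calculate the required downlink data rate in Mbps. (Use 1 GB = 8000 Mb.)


total contact time = 10 * 14.3 * 60 = 8580.0000 s
data = 1.1 GB = 8800.0000 Mb
rate = 8800.0000 / 8580.0000 = 1.0256 Mbps

1.0256 Mbps


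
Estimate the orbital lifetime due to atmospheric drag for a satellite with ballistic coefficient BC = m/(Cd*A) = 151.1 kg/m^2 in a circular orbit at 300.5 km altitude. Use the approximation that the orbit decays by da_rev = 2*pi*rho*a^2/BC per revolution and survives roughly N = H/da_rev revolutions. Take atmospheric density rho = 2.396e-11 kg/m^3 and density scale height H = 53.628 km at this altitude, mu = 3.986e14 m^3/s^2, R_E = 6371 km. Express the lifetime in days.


a = R_E + alt = 6671.5000 km = 6.6715e+06 m
da_rev = 2*pi*rho*a^2/BC = 2*pi*2.396e-11*(6.6715e+06)^2/151.1 = 44.345463 m per revolution
N = H/da_rev = 53628.0000 m / 44.345463 m = 1209.3232 revolutions
P = 2*pi*sqrt(a^3/mu) = 5423.0856 s
lifetime = N*P = 1209.3232 * 5423.0856 = 6.5582635e+06 s = 75.9058 days

75.9058 days


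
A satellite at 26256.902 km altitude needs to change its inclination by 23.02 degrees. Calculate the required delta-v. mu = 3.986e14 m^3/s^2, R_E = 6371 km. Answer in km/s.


r = 32627.9020 km = 3.2627902e+07 m
V = sqrt(mu/r) = 3495.2164 m/s
di = 23.02 deg = 0.4017748 rad
dV = 2*V*sin(di/2) = 2*3495.2164*sin(0.2008874)
dV = 1394.8637 m/s = 1.3949 km/s

1.3949 km/s


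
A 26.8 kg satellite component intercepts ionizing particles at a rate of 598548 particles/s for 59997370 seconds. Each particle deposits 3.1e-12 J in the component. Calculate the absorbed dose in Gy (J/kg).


Total energy deposited = rate * time * E_per
  = 598548 * 59997370 * 3.1e-12 = 111.3250 J
Dose = E_total / mass = 111.3250 / 26.8
Dose = 4.1539 Gy

4.1539 Gy


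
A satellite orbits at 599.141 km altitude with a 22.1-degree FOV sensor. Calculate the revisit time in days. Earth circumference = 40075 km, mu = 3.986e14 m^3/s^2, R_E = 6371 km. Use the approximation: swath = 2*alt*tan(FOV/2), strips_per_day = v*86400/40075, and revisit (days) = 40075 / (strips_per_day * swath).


swath = 2*599.141*tan(0.1928589) = 234.0078 km
v = sqrt(mu/r) = 7562.1949 m/s = 7.5622 km/s
strips/day = v*86400/40075 = 7.5622*86400/40075 = 16.3038
coverage/day = strips * swath = 16.3038 * 234.0078 = 3815.2100 km
revisit = 40075 / 3815.2100 = 10.5040 days

10.5040 days


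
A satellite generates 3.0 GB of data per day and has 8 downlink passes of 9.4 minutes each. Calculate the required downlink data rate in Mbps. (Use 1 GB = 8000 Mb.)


total contact time = 8 * 9.4 * 60 = 4512.0000 s
data = 3.0 GB = 24000.0000 Mb
rate = 24000.0000 / 4512.0000 = 5.3191 Mbps

5.3191 Mbps


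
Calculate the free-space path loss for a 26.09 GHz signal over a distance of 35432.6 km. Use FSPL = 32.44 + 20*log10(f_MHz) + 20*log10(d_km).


f = 26.09 GHz = 26090.0000 MHz
d = 35432.6 km
FSPL = 32.44 + 20*log10(26090.0000) + 20*log10(35432.6)
FSPL = 32.44 + 88.3295 + 90.9881
FSPL = 211.7575 dB

211.7575 dB


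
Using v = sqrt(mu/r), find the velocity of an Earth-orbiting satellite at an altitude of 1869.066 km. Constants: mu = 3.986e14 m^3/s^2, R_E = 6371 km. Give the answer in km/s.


r = R_E + alt = 6371.0 + 1869.066 = 8240.0660 km = 8.240066e+06 m
v = sqrt(mu/r) = sqrt(3.986e14 / 8.240066e+06) = 6955.0988 m/s = 6.9551 km/s

6.9551 km/s


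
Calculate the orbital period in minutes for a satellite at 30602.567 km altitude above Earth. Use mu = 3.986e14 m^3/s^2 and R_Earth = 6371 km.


r = 36973.5670 km = 3.6973567e+07 m
T = 2*pi*sqrt(r^3/mu) = 2*pi*sqrt(5.0544517e+22 / 3.986e14)
T = 70753.5520 s = 1179.2259 min

1179.2259 minutes


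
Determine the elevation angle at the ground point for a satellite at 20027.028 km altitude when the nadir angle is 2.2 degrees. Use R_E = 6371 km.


r = R_E + alt = 26398.0280 km
Law of sines in the satellite / Earth-center / ground-point triangle:
  sin(nadir)/R_E = sin(90 + el)/r  =>  cos(el) = (r/R_E)*sin(nadir)
cos(el) = (26398.0280 / 6371.0000) * sin(2.2 deg) = 0.1590586
el = arccos(0.1590586) = 80.8477 deg
(Earth-central angle = 90 - nadir - el = 6.9523 deg)

80.8477 degrees


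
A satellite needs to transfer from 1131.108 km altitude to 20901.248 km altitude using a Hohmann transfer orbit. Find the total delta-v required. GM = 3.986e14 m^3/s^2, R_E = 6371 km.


r1 = 7502.1080 km = 7.502108e+06 m
r2 = 27272.2480 km = 2.7272248e+07 m
dv1 = sqrt(mu/r1)*(sqrt(2*r2/(r1+r2)) - 1) = 1839.8420 m/s
dv2 = sqrt(mu/r2)*(1 - sqrt(2*r1/(r1+r2))) = 1311.8111 m/s
total dv = |dv1| + |dv2| = 1839.8420 + 1311.8111 = 3151.6531 m/s = 3.1517 km/s

3.1517 km/s


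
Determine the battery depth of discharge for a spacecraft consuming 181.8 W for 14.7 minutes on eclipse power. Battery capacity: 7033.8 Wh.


E_used = P * t / 60 = 181.8 * 14.7 / 60 = 44.5410 Wh
DOD = E_used / E_total * 100 = 44.5410 / 7033.8 * 100
DOD = 0.6332423 %

0.6332 %


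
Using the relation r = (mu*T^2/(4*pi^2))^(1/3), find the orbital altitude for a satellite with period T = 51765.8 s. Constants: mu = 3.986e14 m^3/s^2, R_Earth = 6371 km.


T = 51765.8 s
r = (mu*T^2/(4*pi^2))^(1/3) = (3.986e14 * 51765.8^2 / (4*pi^2))^(1/3)
r = 3.0020722e+07 m = 30020.7224 km
alt = r - R_E = 30020.7224 - 6371 = 23649.7224 km

23649.7224 km


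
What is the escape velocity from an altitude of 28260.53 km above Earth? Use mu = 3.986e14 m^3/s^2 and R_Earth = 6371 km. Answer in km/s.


r = 6371.0 + 28260.53 = 34631.5300 km = 3.463153e+07 m
v_esc = sqrt(2*mu/r) = sqrt(2*3.986e14 / 3.463153e+07)
v_esc = 4797.8626 m/s = 4.7979 km/s

4.7979 km/s


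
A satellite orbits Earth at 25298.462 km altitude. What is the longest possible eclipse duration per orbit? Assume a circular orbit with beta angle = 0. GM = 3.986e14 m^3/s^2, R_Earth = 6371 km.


r = 31669.4620 km
T = 934.8049 min
Eclipse fraction = arcsin(R_E/r)/pi = arcsin(6371.0000/31669.4620)/pi
= arcsin(0.2011717)/pi = 0.06447492
Eclipse duration = 0.06447492 * 934.8049 = 60.2715 min

60.2715 minutes


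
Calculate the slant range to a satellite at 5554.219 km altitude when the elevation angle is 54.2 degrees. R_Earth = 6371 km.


h = 5554.219 km, el = 54.2 deg
d = -R_E*sin(el) + sqrt((R_E*sin(el))^2 + 2*R_E*h + h^2)
d = -6371.0000*sin(0.9459685) + sqrt((6371.0000*0.8110638)^2 + 2*6371.0000*5554.219 + 5554.219^2)
d = 6160.6455 km

6160.6455 km
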